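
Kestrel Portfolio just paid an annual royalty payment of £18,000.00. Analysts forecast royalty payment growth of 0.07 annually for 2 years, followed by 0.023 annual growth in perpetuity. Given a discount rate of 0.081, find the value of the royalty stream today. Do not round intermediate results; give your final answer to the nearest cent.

D_1 = 19260.00000
D_2 = 20608.20000
Terminal value at year 2: TV = D_2×(1+g_2)/(r−g_2) = 21082.18860/0.058 = 363486.01034
P_0 = D_1/(1+r)^1 + D_2/(1+r)^2 + TV/(1+r)^2
    = 17816.83626 + 17635.53636 + 311054.37401 = 346506.74663

£346506.75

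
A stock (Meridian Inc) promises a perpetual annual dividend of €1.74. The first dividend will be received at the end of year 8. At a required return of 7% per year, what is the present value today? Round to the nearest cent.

Value at end of year 7: C / r = €1.74 / 0.07 = €24.8571
Discount to today: PV = €24.8571 / (1 + 0.07)^7 = €24.8571 / 1.605781 = €15.48

€15.48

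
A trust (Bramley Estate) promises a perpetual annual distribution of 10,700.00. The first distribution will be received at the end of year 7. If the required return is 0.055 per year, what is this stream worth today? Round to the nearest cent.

141093.28

Value at end of year 6: C / r = 10,700.00 / 0.055 = 194,545.4545
Discount to today: PV = 194,545.4545 / (1 + 0.055)^6 = 194,545.4545 / 1.378843 = 141,093.28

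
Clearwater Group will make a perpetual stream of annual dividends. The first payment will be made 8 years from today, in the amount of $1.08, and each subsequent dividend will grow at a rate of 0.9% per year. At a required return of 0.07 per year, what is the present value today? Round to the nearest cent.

$11.03

Value at end of year 7: C₁ / (r − g) = $1.08 / (0.07 − 0.009) = $17.7049
Discount to today: PV = $17.7049 / (1 + 0.07)^7 = $17.7049 / 1.605781 = $11.03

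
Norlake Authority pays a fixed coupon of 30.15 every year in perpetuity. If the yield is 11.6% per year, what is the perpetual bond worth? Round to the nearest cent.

Level perpetuity: PV = C / r = 30.15 / 0.116 = 259.91

259.91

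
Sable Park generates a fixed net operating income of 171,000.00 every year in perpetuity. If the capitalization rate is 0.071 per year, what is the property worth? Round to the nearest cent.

Level perpetuity: PV = C / r = 171,000.00 / 0.071 = 2,408,450.70

2408450.70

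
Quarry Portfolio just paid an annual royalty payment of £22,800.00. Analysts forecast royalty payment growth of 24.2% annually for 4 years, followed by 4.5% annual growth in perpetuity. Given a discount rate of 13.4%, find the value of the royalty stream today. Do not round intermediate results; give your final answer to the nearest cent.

£500290.66

D_1 = 28317.60000
D_2 = 35170.45920
D_3 = 43681.71033
D_4 = 54252.68423
Terminal value at year 4: TV = D_4×(1+g_2)/(r−g_2) = 56694.05502/0.089 = 637011.85411
P_0 = D_1/(1+r)^1 + D_2/(1+r)^2 + D_3/(1+r)^3 + D_4/(1+r)^4 + TV/(1+r)^4
    = 24971.42857 + 27349.65986 + 29954.38937 + 32807.18836 + 385207.99819 = 500290.66437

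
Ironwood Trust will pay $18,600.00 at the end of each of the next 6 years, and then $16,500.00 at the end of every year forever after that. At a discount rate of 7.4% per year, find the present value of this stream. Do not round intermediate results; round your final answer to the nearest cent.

PV of 6-year annuity: $18,600.00 × [1 − (1+0.074)^−6] / 0.074 = 87573.36155
Perpetuity value at year 6: $16,500.00 / 0.074 = 222972.97297
PV of perpetuity: 222972.97297 / (1+0.074)^6 = 145286.92643
Total PV = 87573.36155 + 145286.92643 = 232860.28799

$232860.29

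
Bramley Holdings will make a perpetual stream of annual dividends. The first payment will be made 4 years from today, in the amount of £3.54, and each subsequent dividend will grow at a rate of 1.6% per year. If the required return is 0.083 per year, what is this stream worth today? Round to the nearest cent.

£41.60

Value at end of year 3: C₁ / (r − g) = £3.54 / (0.083 − 0.016) = £52.8358
Discount to today: PV = £52.8358 / (1 + 0.083)^3 = £52.8358 / 1.270239 = £41.60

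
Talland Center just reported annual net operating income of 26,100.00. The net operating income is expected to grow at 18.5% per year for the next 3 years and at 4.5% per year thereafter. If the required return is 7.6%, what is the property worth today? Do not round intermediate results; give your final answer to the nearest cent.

1270466.45

D_1 = 30928.50000
D_2 = 36650.27250
D_3 = 43430.57291
Terminal value at year 3: TV = D_3×(1+g_2)/(r−g_2) = 45384.94869/0.031 = 1464030.60302
P_0 = D_1/(1+r)^1 + D_2/(1+r)^2 + D_3/(1+r)^3 + TV/(1+r)^3
    = 28743.95911 + 31655.75422 + 34862.51743 + 1175204.21654 = 1270466.44730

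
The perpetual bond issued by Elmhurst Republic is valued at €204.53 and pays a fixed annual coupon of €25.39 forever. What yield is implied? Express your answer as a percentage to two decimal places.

12.41%

P = C/r ⇒ r = C/P = €25.39/€204.53 = 0.124138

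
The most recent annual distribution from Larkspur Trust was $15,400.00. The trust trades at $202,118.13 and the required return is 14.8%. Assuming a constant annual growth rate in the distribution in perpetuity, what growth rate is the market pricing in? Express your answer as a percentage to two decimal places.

6.67%

P = D₀(1+g)/(r−g) ⇒ P(r−g) = D₀(1+g) ⇒ g(P+D₀) = P·r − D₀
g = (P·r − D₀)/(P + D₀) = ($202,118.13×0.148 − $15,400.00) / ($202,118.13 + $15,400.00) = 0.066723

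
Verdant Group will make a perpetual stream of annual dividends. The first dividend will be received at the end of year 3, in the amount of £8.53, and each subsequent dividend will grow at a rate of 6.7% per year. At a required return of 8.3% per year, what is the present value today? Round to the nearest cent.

£454.54

Value at end of year 2: C₁ / (r − g) = £8.53 / (0.083 − 0.067) = £533.1250
Discount to today: PV = £533.1250 / (1 + 0.083)^2 = £533.1250 / 1.172889 = £454.54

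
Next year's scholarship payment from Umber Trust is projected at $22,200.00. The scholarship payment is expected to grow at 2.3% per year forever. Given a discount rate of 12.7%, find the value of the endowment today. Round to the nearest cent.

$213461.54

Growing perpetuity: P = D₁ / (r − g) = $22,200.0000 / (0.127 − 0.023) = $213,461.54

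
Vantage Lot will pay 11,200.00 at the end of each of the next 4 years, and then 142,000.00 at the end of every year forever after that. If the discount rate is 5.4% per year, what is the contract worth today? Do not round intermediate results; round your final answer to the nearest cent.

PV of 4-year annuity: 11,200.00 × [1 − (1+0.054)^−4] / 0.054 = 39348.39026
Perpetuity value at year 4: 142,000.00 / 0.054 = 2629629.62963
PV of perpetuity: 2629629.62963 / (1+0.054)^4 = 2130748.25308
Total PV = 39348.39026 + 2130748.25308 = 2170096.64335

2170096.64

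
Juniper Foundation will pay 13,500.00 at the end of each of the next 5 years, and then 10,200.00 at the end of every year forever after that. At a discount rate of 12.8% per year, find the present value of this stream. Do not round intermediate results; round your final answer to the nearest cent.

91351.23

PV of 5-year annuity: 13,500.00 × [1 − (1+0.128)^−5] / 0.128 = 47715.25107
Perpetuity value at year 5: 10,200.00 / 0.128 = 79687.50000
PV of perpetuity: 79687.50000 / (1+0.128)^5 = 43635.97697
Total PV = 47715.25107 + 43635.97697 = 91351.22804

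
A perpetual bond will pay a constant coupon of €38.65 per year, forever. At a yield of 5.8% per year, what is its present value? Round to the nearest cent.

Level perpetuity: PV = C / r = €38.65 / 0.058 = €666.38

€666.38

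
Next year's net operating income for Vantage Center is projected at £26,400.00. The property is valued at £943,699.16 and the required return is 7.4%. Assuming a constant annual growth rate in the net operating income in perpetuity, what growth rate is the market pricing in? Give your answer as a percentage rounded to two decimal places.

P = D₁/(r−g) ⇒ g = r − D₁/P = 0.074 − £26,400.00/£943,699.16 = 0.046025

4.60%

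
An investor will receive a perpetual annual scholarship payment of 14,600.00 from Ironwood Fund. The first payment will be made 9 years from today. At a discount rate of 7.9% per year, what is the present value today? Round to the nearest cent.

Value at end of year 8: C / r = 14,600.00 / 0.079 = 184,810.1266
Discount to today: PV = 184,810.1266 / (1 + 0.079)^8 = 184,810.1266 / 1.837264 = 100,589.86

100589.86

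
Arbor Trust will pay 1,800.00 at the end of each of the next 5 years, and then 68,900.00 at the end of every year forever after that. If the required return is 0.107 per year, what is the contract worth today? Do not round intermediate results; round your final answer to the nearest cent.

394047.58

PV of 5-year annuity: 1,800.00 × [1 − (1+0.107)^−5] / 0.107 = 6703.12637
Perpetuity value at year 5: 68,900.00 / 0.107 = 643925.23364
PV of perpetuity: 643925.23364 / (1+0.107)^5 = 387344.45196
Total PV = 6703.12637 + 387344.45196 = 394047.57833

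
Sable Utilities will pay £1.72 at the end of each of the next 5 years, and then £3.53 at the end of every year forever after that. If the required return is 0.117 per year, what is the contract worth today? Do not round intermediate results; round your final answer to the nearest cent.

PV of 5-year annuity: £1.72 × [1 − (1+0.117)^−5] / 0.117 = 6.24657
Perpetuity value at year 5: £3.53 / 0.117 = 30.17094
PV of perpetuity: 30.17094 / (1+0.117)^5 = 17.35094
Total PV = 6.24657 + 17.35094 = 23.59751

£23.60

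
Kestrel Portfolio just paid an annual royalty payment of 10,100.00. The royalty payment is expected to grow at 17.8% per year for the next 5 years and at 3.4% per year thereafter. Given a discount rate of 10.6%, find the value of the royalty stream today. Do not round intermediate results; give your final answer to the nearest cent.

D_1 = 11897.80000
D_2 = 14015.60840
D_3 = 16510.38670
D_4 = 19449.23553
D_5 = 22911.19945
Terminal value at year 5: TV = D_5×(1+g_2)/(r−g_2) = 23690.18023/0.072 = 329030.28100
P_0 = D_1/(1+r)^1 + D_2/(1+r)^2 + D_3/(1+r)^3 + D_4/(1+r)^4 + D_5/(1+r)^5 + TV/(1+r)^5
    = 10757.50452 + 11457.81223 + 12203.70959 + 12998.16446 + 13844.33792 + 198820.07511 = 260081.60383

260081.60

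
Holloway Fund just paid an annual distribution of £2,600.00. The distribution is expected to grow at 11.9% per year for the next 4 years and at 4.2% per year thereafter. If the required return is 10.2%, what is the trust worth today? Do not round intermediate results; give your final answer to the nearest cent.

D_1 = 2909.40000
D_2 = 3255.61860
D_3 = 3643.03721
D_4 = 4076.55864
Terminal value at year 4: TV = D_4×(1+g_2)/(r−g_2) = 4247.77410/0.06 = 70796.23508
P_0 = D_1/(1+r)^1 + D_2/(1+r)^2 + D_3/(1+r)^3 + D_4/(1+r)^4 + TV/(1+r)^4
    = 2640.10889 + 2680.83653 + 2722.19244 + 2764.18634 + 48004.70272 = 58812.02692

£58812.03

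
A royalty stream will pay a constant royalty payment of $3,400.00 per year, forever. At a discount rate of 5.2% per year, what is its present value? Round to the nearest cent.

$65384.62

Level perpetuity: PV = C / r = $3,400.00 / 0.052 = $65,384.62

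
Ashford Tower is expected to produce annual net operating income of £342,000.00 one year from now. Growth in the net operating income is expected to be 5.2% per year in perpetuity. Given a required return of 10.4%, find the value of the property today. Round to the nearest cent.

Growing perpetuity: P = D₁ / (r − g) = £342,000.0000 / (0.104 − 0.052) = £6,576,923.08

£6576923.08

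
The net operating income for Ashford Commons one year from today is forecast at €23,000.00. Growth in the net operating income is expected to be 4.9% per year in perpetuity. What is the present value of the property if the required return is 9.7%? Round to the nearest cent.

€479166.67

Growing perpetuity: P = D₁ / (r − g) = €23,000.0000 / (0.097 − 0.049) = €479,166.67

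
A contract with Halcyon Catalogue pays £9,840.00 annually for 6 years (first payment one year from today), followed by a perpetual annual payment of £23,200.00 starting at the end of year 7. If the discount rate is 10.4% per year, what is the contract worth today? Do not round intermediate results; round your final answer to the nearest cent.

£165566.41

PV of 6-year annuity: £9,840.00 × [1 − (1+0.104)^−6] / 0.104 = 42358.04230
Perpetuity value at year 6: £23,200.00 / 0.104 = 223076.92308
PV of perpetuity: 223076.92308 / (1+0.104)^6 = 123208.36806
Total PV = 42358.04230 + 123208.36806 = 165566.41036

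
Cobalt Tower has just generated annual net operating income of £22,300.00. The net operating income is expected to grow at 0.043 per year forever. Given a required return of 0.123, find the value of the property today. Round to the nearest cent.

£290736.25

D₁ = D₀ × (1 + g) = £22,300.00 × 1.043 = £23,258.9000
Growing perpetuity: P = D₁ / (r − g) = £23,258.9000 / (0.123 − 0.043) = £290,736.25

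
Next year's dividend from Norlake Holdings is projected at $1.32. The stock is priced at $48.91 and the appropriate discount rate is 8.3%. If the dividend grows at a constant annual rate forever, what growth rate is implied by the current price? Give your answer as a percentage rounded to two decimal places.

P = D₁/(r−g) ⇒ g = r − D₁/P = 0.083 − $1.32/$48.91 = 0.056012

5.60%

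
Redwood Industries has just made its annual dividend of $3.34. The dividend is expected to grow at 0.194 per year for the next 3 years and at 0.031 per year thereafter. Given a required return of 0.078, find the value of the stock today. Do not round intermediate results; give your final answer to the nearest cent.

$111.89

D_1 = 3.98796
D_2 = 4.76162
D_3 = 5.68538
Terminal value at year 3: TV = D_3×(1+g_2)/(r−g_2) = 5.86163/0.047 = 124.71545
P_0 = D_1/(1+r)^1 + D_2/(1+r)^2 + D_3/(1+r)^3 + TV/(1+r)^3
    = 3.69941 + 4.09749 + 4.53840 + 99.55521 = 111.89050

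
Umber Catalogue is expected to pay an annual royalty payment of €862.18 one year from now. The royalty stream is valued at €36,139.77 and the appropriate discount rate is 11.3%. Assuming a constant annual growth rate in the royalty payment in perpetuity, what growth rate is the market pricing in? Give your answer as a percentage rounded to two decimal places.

8.91%

P = D₁/(r−g) ⇒ g = r − D₁/P = 0.113 − €862.18/€36,139.77 = 0.089143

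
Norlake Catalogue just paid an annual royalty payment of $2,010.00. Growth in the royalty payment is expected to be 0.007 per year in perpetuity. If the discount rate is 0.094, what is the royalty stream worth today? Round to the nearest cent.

$23265.17

D₁ = D₀ × (1 + g) = $2,010.00 × 1.007 = $2,024.0700
Growing perpetuity: P = D₁ / (r − g) = $2,024.0700 / (0.094 − 0.007) = $23,265.17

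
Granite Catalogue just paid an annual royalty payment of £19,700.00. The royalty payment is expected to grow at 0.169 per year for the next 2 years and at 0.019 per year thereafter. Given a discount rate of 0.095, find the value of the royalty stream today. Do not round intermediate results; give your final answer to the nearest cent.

D_1 = 23029.30000
D_2 = 26921.25170
Terminal value at year 2: TV = D_2×(1+g_2)/(r−g_2) = 27432.75548/0.076 = 360957.30898
P_0 = D_1/(1+r)^1 + D_2/(1+r)^2 + TV/(1+r)^2
    = 21031.32420 + 22452.61917 + 301042.35439 = 344526.29776

£344526.30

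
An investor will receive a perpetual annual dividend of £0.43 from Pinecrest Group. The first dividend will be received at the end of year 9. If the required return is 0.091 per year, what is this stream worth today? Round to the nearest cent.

Value at end of year 8: C / r = £0.43 / 0.091 = £4.7253
Discount to today: PV = £4.7253 / (1 + 0.091)^8 = £4.7253 / 2.007234 = £2.35

£2.35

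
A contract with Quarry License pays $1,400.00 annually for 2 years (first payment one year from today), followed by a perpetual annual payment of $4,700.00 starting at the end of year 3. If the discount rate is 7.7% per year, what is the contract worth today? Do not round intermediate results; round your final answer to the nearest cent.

$55129.89

PV of 2-year annuity: $1,400.00 × [1 − (1+0.077)^−2] / 0.077 = 2506.87758
Perpetuity value at year 2: $4,700.00 / 0.077 = 61038.96104
PV of perpetuity: 61038.96104 / (1+0.077)^2 = 52623.01489
Total PV = 2506.87758 + 52623.01489 = 55129.89247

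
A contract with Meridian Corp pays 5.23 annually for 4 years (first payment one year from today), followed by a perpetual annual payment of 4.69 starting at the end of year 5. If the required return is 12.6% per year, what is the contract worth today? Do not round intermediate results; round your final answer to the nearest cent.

38.84

PV of 4-year annuity: 5.23 × [1 − (1+0.126)^−4] / 0.126 = 15.68667
Perpetuity value at year 4: 4.69 / 0.126 = 37.22222
PV of perpetuity: 37.22222 / (1+0.126)^4 = 23.15521
Total PV = 15.68667 + 23.15521 = 38.84188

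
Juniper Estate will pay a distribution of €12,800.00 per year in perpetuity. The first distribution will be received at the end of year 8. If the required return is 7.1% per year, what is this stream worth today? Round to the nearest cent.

€111538.63

Value at end of year 7: C / r = €12,800.00 / 0.071 = €180,281.6901
Discount to today: PV = €180,281.6901 / (1 + 0.071)^7 = €180,281.6901 / 1.616316 = €111,538.63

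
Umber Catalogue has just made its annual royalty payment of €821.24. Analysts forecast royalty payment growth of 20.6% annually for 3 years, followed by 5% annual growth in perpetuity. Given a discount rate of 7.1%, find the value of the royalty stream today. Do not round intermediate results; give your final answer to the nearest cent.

€61767.82

D_1 = 990.41544
D_2 = 1194.44102
D_3 = 1440.49587
Terminal value at year 3: TV = D_3×(1+g_2)/(r−g_2) = 1512.52066/0.021 = 72024.79354
P_0 = D_1/(1+r)^1 + D_2/(1+r)^2 + D_3/(1+r)^3 + TV/(1+r)^3
    = 924.75765 + 1041.32374 + 1172.58303 + 58629.15158 = 61767.81600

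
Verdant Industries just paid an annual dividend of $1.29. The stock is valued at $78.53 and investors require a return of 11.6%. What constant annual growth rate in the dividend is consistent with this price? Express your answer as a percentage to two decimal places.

P = D₀(1+g)/(r−g) ⇒ P(r−g) = D₀(1+g) ⇒ g(P+D₀) = P·r − D₀
g = (P·r − D₀)/(P + D₀) = ($78.53×0.116 − $1.29) / ($78.53 + $1.29) = 0.097964

9.80%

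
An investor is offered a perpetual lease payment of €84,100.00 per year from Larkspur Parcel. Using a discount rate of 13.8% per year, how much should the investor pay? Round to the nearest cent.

€609420.29

Level perpetuity: PV = C / r = €84,100.00 / 0.138 = €609,420.29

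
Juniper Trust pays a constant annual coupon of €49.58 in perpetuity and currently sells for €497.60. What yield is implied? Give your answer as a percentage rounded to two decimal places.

9.96%

P = C/r ⇒ r = C/P = €49.58/€497.60 = 0.099638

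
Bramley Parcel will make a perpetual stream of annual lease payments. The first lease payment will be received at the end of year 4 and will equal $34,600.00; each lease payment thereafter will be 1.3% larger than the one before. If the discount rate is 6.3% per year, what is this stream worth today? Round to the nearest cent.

$576111.18

Value at end of year 3: C₁ / (r − g) = $34,600.00 / (0.063 − 0.013) = $692,000.0000
Discount to today: PV = $692,000.0000 / (1 + 0.063)^3 = $692,000.0000 / 1.201157 = $576,111.18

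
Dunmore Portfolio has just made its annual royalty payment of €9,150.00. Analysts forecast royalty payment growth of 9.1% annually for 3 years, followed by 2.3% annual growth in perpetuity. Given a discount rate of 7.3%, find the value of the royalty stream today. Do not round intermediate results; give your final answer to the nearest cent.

D_1 = 9982.65000
D_2 = 10891.07115
D_3 = 11882.15862
Terminal value at year 3: TV = D_3×(1+g_2)/(r−g_2) = 12155.44827/0.05 = 243108.96546
P_0 = D_1/(1+r)^1 + D_2/(1+r)^2 + D_3/(1+r)^3 + TV/(1+r)^3
    = 9303.49487 + 9459.56469 + 9618.25263 + 196789.44881 = 225170.76100

€225170.76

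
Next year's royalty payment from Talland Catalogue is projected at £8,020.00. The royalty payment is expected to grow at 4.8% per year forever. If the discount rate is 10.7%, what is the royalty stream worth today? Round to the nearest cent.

Growing perpetuity: P = D₁ / (r − g) = £8,020.0000 / (0.107 − 0.048) = £135,932.20

£135932.20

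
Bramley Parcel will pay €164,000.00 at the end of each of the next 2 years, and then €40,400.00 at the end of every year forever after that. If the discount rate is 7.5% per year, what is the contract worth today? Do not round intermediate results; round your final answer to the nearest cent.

€760598.52

PV of 2-year annuity: €164,000.00 × [1 − (1+0.075)^−2] / 0.075 = 294472.68794
Perpetuity value at year 2: €40,400.00 / 0.075 = 538666.66667
PV of perpetuity: 538666.66667 / (1+0.075)^2 = 466125.83378
Total PV = 294472.68794 + 466125.83378 = 760598.52172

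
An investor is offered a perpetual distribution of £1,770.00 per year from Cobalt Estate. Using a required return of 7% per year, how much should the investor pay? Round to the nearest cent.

Level perpetuity: PV = C / r = £1,770.00 / 0.07 = £25,285.71

£25285.71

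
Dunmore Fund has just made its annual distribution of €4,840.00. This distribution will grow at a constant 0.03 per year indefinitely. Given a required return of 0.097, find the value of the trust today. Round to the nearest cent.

€74405.97

D₁ = D₀ × (1 + g) = €4,840.00 × 1.03 = €4,985.2000
Growing perpetuity: P = D₁ / (r − g) = €4,985.2000 / (0.097 − 0.03) = €74,405.97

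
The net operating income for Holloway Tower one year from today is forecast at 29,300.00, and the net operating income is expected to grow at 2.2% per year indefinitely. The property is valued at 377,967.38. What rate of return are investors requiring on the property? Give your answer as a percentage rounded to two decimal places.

P = D₁/(r − g) ⇒ r = D₁/P + g = 29,300.0000/377,967.38 + 0.022 = 0.077520 + 0.022 = 0.099520

9.95%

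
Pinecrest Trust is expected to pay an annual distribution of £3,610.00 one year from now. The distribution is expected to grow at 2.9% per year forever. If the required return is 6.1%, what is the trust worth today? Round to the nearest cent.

Growing perpetuity: P = D₁ / (r − g) = £3,610.0000 / (0.061 − 0.029) = £112,812.50

£112812.50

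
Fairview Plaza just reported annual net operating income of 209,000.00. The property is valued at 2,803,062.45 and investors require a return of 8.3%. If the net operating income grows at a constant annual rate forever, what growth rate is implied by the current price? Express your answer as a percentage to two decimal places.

0.79%

P = D₀(1+g)/(r−g) ⇒ P(r−g) = D₀(1+g) ⇒ g(P+D₀) = P·r − D₀
g = (P·r − D₀)/(P + D₀) = (2,803,062.45×0.083 − 209,000.00) / (2,803,062.45 + 209,000.00) = 0.007853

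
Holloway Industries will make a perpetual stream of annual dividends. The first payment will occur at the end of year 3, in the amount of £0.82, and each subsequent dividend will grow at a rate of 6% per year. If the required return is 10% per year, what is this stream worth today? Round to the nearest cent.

Value at end of year 2: C₁ / (r − g) = £0.82 / (0.1 − 0.06) = £20.5000
Discount to today: PV = £20.5000 / (1 + 0.1)^2 = £20.5000 / 1.210000 = £16.94

£16.94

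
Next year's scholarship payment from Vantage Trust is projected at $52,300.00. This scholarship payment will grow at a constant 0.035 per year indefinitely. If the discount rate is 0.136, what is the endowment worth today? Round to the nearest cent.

Growing perpetuity: P = D₁ / (r − g) = $52,300.0000 / (0.136 − 0.035) = $517,821.78

$517821.78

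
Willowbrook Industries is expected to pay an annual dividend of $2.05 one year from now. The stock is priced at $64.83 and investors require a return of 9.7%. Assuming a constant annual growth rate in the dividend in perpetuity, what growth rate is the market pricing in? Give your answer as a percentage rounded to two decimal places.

6.54%

P = D₁/(r−g) ⇒ g = r − D₁/P = 0.097 − $2.05/$64.83 = 0.065379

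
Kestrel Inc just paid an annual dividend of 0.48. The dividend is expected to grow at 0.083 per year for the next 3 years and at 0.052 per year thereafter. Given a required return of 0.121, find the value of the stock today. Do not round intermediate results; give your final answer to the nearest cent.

D_1 = 0.51984
D_2 = 0.56299
D_3 = 0.60971
Terminal value at year 3: TV = D_3×(1+g_2)/(r−g_2) = 0.64142/0.069 = 9.29594
P_0 = D_1/(1+r)^1 + D_2/(1+r)^2 + D_3/(1+r)^3 + TV/(1+r)^3
    = 0.46373 + 0.44801 + 0.43282 + 6.59897 = 7.94353

7.94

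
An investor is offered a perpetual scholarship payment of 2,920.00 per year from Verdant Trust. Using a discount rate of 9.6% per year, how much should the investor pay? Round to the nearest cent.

Level perpetuity: PV = C / r = 2,920.00 / 0.096 = 30,416.67

30416.67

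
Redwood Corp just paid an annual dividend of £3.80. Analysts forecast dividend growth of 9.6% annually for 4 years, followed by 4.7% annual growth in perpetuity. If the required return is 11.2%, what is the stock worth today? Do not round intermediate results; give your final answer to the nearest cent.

D_1 = 4.16480
D_2 = 4.56462
D_3 = 5.00282
D_4 = 5.48310
Terminal value at year 4: TV = D_4×(1+g_2)/(r−g_2) = 5.74080/0.065 = 88.32002
P_0 = D_1/(1+r)^1 + D_2/(1+r)^2 + D_3/(1+r)^3 + D_4/(1+r)^4 + TV/(1+r)^4
    = 3.74532 + 3.69143 + 3.63832 + 3.58597 + 57.76170 = 72.42275

£72.42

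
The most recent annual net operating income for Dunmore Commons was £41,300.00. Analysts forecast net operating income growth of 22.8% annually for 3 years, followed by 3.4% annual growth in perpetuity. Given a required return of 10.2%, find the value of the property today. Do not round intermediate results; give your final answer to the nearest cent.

D_1 = 50716.40000
D_2 = 62279.73920
D_3 = 76479.51974
Terminal value at year 3: TV = D_3×(1+g_2)/(r−g_2) = 79079.82341/0.068 = 1162938.57954
P_0 = D_1/(1+r)^1 + D_2/(1+r)^2 + D_3/(1+r)^3 + TV/(1+r)^3
    = 46022.14156 + 51284.20130 + 57147.91216 + 868984.42903 = 1023438.68405

£1023438.68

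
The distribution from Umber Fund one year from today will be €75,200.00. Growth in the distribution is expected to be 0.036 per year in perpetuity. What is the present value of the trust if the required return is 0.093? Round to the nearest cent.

€1319298.25

Growing perpetuity: P = D₁ / (r − g) = €75,200.0000 / (0.093 − 0.036) = €1,319,298.25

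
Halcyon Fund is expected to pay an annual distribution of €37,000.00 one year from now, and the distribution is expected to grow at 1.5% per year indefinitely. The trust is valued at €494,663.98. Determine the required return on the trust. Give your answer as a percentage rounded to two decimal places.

8.98%

P = D₁/(r − g) ⇒ r = D₁/P + g = €37,000.0000/€494,663.98 + 0.015 = 0.074798 + 0.015 = 0.089798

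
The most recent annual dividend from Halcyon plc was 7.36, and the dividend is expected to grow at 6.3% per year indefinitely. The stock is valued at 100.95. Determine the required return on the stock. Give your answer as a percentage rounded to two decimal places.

D₁ = 7.36 × 1.063 = 7.8237
P = D₁/(r − g) ⇒ r = D₁/P + g = 7.8237/100.95 + 0.063 = 0.077501 + 0.063 = 0.140501

14.05%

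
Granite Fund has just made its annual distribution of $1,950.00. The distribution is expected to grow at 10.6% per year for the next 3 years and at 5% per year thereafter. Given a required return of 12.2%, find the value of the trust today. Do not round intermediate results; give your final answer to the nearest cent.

$32922.92

D_1 = 2156.70000
D_2 = 2385.31020
D_3 = 2638.15308
Terminal value at year 3: TV = D_3×(1+g_2)/(r−g_2) = 2770.06074/0.072 = 38473.06577
P_0 = D_1/(1+r)^1 + D_2/(1+r)^2 + D_3/(1+r)^3 + TV/(1+r)^3
    = 1922.19251 + 1894.78157 + 1867.76151 + 27238.18869 = 32922.92429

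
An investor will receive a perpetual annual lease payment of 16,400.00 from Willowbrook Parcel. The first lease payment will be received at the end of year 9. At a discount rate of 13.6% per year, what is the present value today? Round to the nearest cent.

43478.87

Value at end of year 8: C / r = 16,400.00 / 0.136 = 120,588.2353
Discount to today: PV = 120,588.2353 / (1 + 0.136)^8 = 120,588.2353 / 2.773490 = 43,478.87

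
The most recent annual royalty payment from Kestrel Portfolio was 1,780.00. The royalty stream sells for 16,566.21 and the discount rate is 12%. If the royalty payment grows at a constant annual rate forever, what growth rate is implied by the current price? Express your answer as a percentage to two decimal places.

1.13%

P = D₀(1+g)/(r−g) ⇒ P(r−g) = D₀(1+g) ⇒ g(P+D₀) = P·r − D₀
g = (P·r − D₀)/(P + D₀) = (16,566.21×0.12 − 1,780.00) / (16,566.21 + 1,780.00) = 0.011335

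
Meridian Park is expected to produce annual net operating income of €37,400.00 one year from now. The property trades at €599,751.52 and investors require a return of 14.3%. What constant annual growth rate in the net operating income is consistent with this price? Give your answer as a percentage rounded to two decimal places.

8.06%

P = D₁/(r−g) ⇒ g = r − D₁/P = 0.143 − €37,400.00/€599,751.52 = 0.080641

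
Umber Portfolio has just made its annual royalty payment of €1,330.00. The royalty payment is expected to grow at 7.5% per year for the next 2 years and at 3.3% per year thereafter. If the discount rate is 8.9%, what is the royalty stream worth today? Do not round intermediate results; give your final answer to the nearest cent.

D_1 = 1429.75000
D_2 = 1536.98125
Terminal value at year 2: TV = D_2×(1+g_2)/(r−g_2) = 1587.70163/0.056 = 28351.81484
P_0 = D_1/(1+r)^1 + D_2/(1+r)^2 + TV/(1+r)^2
    = 1312.90174 + 1296.02330 + 23907.00126 = 26515.92631

€26515.93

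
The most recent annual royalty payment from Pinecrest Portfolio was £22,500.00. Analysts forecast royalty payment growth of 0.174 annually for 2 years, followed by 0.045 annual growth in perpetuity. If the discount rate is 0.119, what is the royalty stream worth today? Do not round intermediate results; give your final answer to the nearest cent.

D_1 = 26415.00000
D_2 = 31011.21000
Terminal value at year 2: TV = D_2×(1+g_2)/(r−g_2) = 32406.71445/0.074 = 437928.57365
P_0 = D_1/(1+r)^1 + D_2/(1+r)^2 + TV/(1+r)^2
    = 23605.89812 + 24766.15228 + 349738.23146 = 398110.28186

£398110.28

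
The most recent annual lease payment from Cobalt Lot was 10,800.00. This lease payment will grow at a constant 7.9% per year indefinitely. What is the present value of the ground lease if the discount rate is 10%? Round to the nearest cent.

D₁ = D₀ × (1 + g) = 10,800.00 × 1.079 = 11,653.2000
Growing perpetuity: P = D₁ / (r − g) = 11,653.2000 / (0.1 − 0.079) = 554,914.29

554914.29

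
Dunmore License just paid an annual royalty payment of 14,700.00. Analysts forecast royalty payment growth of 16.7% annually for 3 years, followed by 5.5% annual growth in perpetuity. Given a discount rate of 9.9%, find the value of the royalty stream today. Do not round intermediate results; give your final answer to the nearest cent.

471809.39

D_1 = 17154.90000
D_2 = 20019.76830
D_3 = 23363.06961
Terminal value at year 3: TV = D_3×(1+g_2)/(r−g_2) = 24648.03843/0.044 = 560182.69169
P_0 = D_1/(1+r)^1 + D_2/(1+r)^2 + D_3/(1+r)^3 + TV/(1+r)^3
    = 15609.55414 + 16575.38643 + 17600.97903 + 422023.47457 = 471809.39417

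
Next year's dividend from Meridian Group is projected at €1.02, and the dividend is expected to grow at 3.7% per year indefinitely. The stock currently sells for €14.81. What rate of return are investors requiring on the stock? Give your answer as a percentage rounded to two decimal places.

P = D₁/(r − g) ⇒ r = D₁/P + g = €1.0200/€14.81 + 0.037 = 0.068872 + 0.037 = 0.105872

10.59%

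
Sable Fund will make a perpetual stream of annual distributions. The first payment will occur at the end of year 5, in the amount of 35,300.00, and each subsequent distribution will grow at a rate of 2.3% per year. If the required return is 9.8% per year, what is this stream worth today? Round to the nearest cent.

323820.31

Value at end of year 4: C₁ / (r − g) = 35,300.00 / (0.098 − 0.023) = 470,666.6667
Discount to today: PV = 470,666.6667 / (1 + 0.098)^4 = 470,666.6667 / 1.453481 = 323,820.31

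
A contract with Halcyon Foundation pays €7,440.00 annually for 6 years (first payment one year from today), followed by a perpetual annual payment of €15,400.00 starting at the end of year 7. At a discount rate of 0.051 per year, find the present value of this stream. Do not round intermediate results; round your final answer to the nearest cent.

€261687.16

PV of 6-year annuity: €7,440.00 × [1 − (1+0.051)^−6] / 0.051 = 37642.68200
Perpetuity value at year 6: €15,400.00 / 0.051 = 301960.78431
PV of perpetuity: 301960.78431 / (1+0.051)^6 = 224044.48017
Total PV = 37642.68200 + 224044.48017 = 261687.16217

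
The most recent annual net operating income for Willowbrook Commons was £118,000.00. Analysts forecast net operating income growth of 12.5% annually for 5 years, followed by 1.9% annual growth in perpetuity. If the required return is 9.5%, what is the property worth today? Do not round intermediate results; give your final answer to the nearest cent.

£2451368.80

D_1 = 132750.00000
D_2 = 149343.75000
D_3 = 168011.71875
D_4 = 189013.18359
D_5 = 212639.83154
Terminal value at year 5: TV = D_5×(1+g_2)/(r−g_2) = 216679.98834/0.076 = 2851052.47819
P_0 = D_1/(1+r)^1 + D_2/(1+r)^2 + D_3/(1+r)^3 + D_4/(1+r)^4 + D_5/(1+r)^5 + TV/(1+r)^5
    = 121232.87671 + 124554.32539 + 127966.77266 + 131472.71164 + 135074.70374 + 1811067.40932 = 2451368.79945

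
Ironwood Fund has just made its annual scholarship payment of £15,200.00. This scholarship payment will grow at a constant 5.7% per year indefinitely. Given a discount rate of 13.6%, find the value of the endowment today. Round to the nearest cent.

£203372.15

D₁ = D₀ × (1 + g) = £15,200.00 × 1.057 = £16,066.4000
Growing perpetuity: P = D₁ / (r − g) = £16,066.4000 / (0.136 − 0.057) = £203,372.15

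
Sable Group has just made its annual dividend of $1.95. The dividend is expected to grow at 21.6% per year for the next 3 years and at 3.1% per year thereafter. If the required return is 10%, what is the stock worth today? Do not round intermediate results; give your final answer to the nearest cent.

$46.53

D_1 = 2.37120
D_2 = 2.88338
D_3 = 3.50619
Terminal value at year 3: TV = D_3×(1+g_2)/(r−g_2) = 3.61488/0.069 = 52.38958
P_0 = D_1/(1+r)^1 + D_2/(1+r)^2 + D_3/(1+r)^3 + TV/(1+r)^3
    = 2.15564 + 2.38296 + 2.63425 + 39.36107 = 46.53391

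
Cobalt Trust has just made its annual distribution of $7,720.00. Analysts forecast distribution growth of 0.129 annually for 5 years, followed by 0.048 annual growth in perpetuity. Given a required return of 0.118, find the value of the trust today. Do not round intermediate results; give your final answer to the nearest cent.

D_1 = 8715.88000
D_2 = 9840.22852
D_3 = 11109.61800
D_4 = 12542.75872
D_5 = 14160.77460
Terminal value at year 5: TV = D_5×(1+g_2)/(r−g_2) = 14840.49178/0.07 = 212007.02538
P_0 = D_1/(1+r)^1 + D_2/(1+r)^2 + D_3/(1+r)^3 + D_4/(1+r)^4 + D_5/(1+r)^5 + TV/(1+r)^5
    = 7795.95707 + 7872.66147 + 7950.12058 + 8028.34180 + 8107.33264 + 121378.35150 = 161132.76506

$161132.77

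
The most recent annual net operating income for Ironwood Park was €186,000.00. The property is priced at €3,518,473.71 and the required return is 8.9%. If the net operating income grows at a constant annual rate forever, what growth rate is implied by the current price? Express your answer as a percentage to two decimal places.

3.43%

P = D₀(1+g)/(r−g) ⇒ P(r−g) = D₀(1+g) ⇒ g(P+D₀) = P·r − D₀
g = (P·r − D₀)/(P + D₀) = (€3,518,473.71×0.089 − €186,000.00) / (€3,518,473.71 + €186,000.00) = 0.034322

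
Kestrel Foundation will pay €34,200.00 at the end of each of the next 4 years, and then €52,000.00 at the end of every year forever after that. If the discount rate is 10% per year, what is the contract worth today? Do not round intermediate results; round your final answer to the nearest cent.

PV of 4-year annuity: €34,200.00 × [1 − (1+0.1)^−4] / 0.1 = 108409.39827
Perpetuity value at year 4: €52,000.00 / 0.1 = 520000.00000
PV of perpetuity: 520000.00000 / (1+0.1)^4 = 355166.99679
Total PV = 108409.39827 + 355166.99679 = 463576.39505

€463576.40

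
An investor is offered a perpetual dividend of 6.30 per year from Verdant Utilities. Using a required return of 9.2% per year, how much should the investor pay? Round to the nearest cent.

Level perpetuity: PV = C / r = 6.30 / 0.092 = 68.48

68.48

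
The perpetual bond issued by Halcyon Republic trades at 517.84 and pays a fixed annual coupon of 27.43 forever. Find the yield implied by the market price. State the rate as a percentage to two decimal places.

P = C/r ⇒ r = C/P = 27.43/517.84 = 0.052970

5.30%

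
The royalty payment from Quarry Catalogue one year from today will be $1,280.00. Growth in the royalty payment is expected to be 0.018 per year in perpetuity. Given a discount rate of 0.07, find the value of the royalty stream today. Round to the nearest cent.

$24615.38

Growing perpetuity: P = D₁ / (r − g) = $1,280.0000 / (0.07 − 0.018) = $24,615.38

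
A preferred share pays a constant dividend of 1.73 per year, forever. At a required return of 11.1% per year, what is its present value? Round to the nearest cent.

Level perpetuity: PV = C / r = 1.73 / 0.111 = 15.59

15.59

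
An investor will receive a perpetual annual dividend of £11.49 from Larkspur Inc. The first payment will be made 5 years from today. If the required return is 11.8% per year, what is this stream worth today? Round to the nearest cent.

£62.33

Value at end of year 4: C / r = £11.49 / 0.118 = £97.3729
Discount to today: PV = £97.3729 / (1 + 0.118)^4 = £97.3729 / 1.562310 = £62.33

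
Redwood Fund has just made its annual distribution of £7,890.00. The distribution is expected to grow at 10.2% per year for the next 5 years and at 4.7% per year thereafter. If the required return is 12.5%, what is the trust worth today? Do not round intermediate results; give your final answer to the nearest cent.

£132610.98

D_1 = 8694.78000
D_2 = 9581.64756
D_3 = 10558.97561
D_4 = 11635.99112
D_5 = 12822.86222
Terminal value at year 5: TV = D_5×(1+g_2)/(r−g_2) = 13425.53674/0.078 = 172122.26593
P_0 = D_1/(1+r)^1 + D_2/(1+r)^2 + D_3/(1+r)^3 + D_4/(1+r)^4 + D_5/(1+r)^5 + TV/(1+r)^5
    = 7728.69333 + 7570.68449 + 7415.90605 + 7264.29197 + 7115.77756 + 95515.62956 = 132610.98297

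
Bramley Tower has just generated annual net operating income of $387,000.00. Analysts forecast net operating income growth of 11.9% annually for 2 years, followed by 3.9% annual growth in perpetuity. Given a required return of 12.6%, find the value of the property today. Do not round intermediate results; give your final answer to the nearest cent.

D_1 = 433053.00000
D_2 = 484586.30700
Terminal value at year 2: TV = D_2×(1+g_2)/(r−g_2) = 503485.17297/0.087 = 5787185.89624
P_0 = D_1/(1+r)^1 + D_2/(1+r)^2 + TV/(1+r)^2
    = 384594.13854 + 382203.23360 + 4564473.10008 = 5331270.47222

$5331270.47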